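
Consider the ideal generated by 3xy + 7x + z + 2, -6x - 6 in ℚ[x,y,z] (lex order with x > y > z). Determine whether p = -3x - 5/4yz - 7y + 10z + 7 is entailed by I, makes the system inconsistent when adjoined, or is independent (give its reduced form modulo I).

-3x - 5/4yz - 7y + 10z + 7 is independent of I; its normal form modulo I is -5/12z² + 39/4z + 65/3.

First compute the reduced Gröbner basis of I by Buchberger's algorithm.
f_1 = 3xy + 7x + z + 2, LT = xy.
f_2 = -6x - 6, LT = x.

S(f_1,f_2): lcm = xy. S = 7/3x - y + ⅓z + ⅔.
  leading term x: subtract (-7/18)·f_2 from 7/3x - y + ⅓z + ⅔ → -y + ⅓z - 5/3
  leading term y: no divisor's leading term divides it; move -y to the remainder.
  leading term z: no divisor's leading term divides it; move ⅓z to the remainder.
  leading term 1: no divisor's leading term divides it; move -5/3 to the remainder.
  remainder -y + ⅓z - 5/3 ≠ 0; add h_3 = -y + ⅓z - 5/3 to the basis.

The other S-polynomials (S(f_1,h_3), S(f_2,h_3)) all reduce to 0 modulo the current basis, so we have a Gröbner basis.
Inter-reduce: drop elements whose leading term is divisible by another's, tail-reduce, and make monic.
Reduced Gröbner basis: {x + 1, y - ⅓z + 5/3}.
Label its elements g_1 = x + 1, g_2 = y - ⅓z + 5/3.

Reduce p = -3x - 5/4yz - 7y + 10z + 7 modulo G:
  leading term x: subtract (-3)·g_1 from -3x - 5/4yz - 7y + 10z + 7 → -5/4yz - 7y + 10z + 10
  leading term yz: subtract (-5/4z)·g_2 from -5/4yz - 7y + 10z + 10 → -7y - 5/12z² + 145/12z + 10
  leading term y: subtract (-7)·g_2 from -7y - 5/12z² + 145/12z + 10 → -5/12z² + 39/4z + 65/3
  leading term z²: no divisor's leading term divides it; move -5/12z² to the remainder.
  leading term z: no divisor's leading term divides it; move 39/4z to the remainder.
  leading term 1: no divisor's leading term divides it; move 65/3 to the remainder.
  normal form = -5/12z² + 39/4z + 65/3.
The normal form is nonzero, so p ∉ I. Since p minus its normal form lies in I, I + (p) = I + (r) where r = -5/12z² + 39/4z + 65/3; decide whether this ideal is the whole ring.
Run Buchberger on G together with r (pairs among the g_i already reduce to 0 since G is a Gröbner basis):
g_1 = x + 1, LT = x.
g_2 = y - ⅓z + 5/3, LT = y.
r = -5/12z² + 39/4z + 65/3, LT = z².

The S-polynomials (S(g_1,g_2), S(g_1,r), S(g_2,r)) all reduce to 0 modulo the current basis, so we have a Gröbner basis.
Inter-reduce: drop elements whose leading term is divisible by another's, tail-reduce, and make monic.
Reduced Gröbner basis: {x + 1, y - ⅓z + 5/3, z² - 117/5z - 52}.
The reduced Gröbner basis of I + (p) is {x + 1, y - ⅓z + 5/3, z² - 117/5z - 52} ≠ {1}, a proper ideal, so the enlarged system stays consistent: p is independent of I, with normal form -5/12z² + 39/4z + 65/3.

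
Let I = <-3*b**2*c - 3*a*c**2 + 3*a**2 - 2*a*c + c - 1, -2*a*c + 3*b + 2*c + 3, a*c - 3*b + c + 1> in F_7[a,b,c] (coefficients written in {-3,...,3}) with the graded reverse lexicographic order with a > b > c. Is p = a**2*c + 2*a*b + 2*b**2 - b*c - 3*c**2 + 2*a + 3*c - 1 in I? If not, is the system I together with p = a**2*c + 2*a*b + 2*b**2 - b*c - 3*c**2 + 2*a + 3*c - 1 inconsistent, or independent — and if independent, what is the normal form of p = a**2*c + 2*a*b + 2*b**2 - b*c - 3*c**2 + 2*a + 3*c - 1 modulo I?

First compute the reduced Gröbner basis of I by Buchberger's algorithm.
f_1 = -3*b**2*c - 3*a*c**2 + 3*a**2 - 2*a*c + c - 1, LT = b**2*c.
f_2 = -2*a*c + 3*b + 2*c + 3, LT = a*c.
f_3 = a*c - 3*b + c + 1, LT = a*c.

S(f_1,f_2): lcm = a*b**2*c. S = a**2*c**2 - a**3 - 2*b**3 + 3*a**2*c + b**2*c - 2*b**2 + 2*a*c - 2*a.
  reduce S modulo (f_1, f_2, f_3):
  remainder -a**3 - 2*b**3 + a**2 + a*b + 2*b**2 - 2*b*c - a - 3*b - 2*c + 2 ≠ 0; add h_4 = -a**3 - 2*b**3 + a**2 + a*b + 2*b**2 - 2*b*c - a - 3*b - 2*c + 2 to the basis.

S(f_1,f_3): lcm = a*b**2*c. S = a**2*c**2 - a**3 + 3*b**3 + 3*a**2*c - b**2*c - b**2 + 2*a*c - 2*a.
  reduce S modulo (f_1, f_2, f_3, h_4):
  remainder -2*b**3 - 2*a**2 + b**2 + 3*b*c + 2*c**2 + 2*b - c - 2 ≠ 0; add h_5 = -2*b**3 - 2*a**2 + b**2 + 3*b*c + 2*c**2 + 2*b - c - 2 to the basis.

S(f_2,f_3): lcm = a*c. S = -2*b - 2*c + 1.
  reduce S modulo (f_1, f_2, f_3, h_4, h_5):
  remainder -2*b - 2*c + 1 ≠ 0; add h_6 = -2*b - 2*c + 1 to the basis.

S(f_1,h_5): lcm = b**3*c. S = a*b*c**2 - a**2*b - a**2*c + 3*a*b*c - 3*b**2*c - 2*b*c**2 + c**3 + 3*b*c + 3*c**2 - 2*b - c.
  reduce S modulo (f_1, f_2, f_3, h_4, h_5, h_6):
  remainder 2*c**3 - 2*a**2 - 3*c**2 - c - 1 ≠ 0; add h_7 = 2*c**3 - 2*a**2 - 3*c**2 - c - 1 to the basis.

The other S-polynomials (S(f_1,h_4), S(f_2,h_4), S(f_3,h_4), S(f_2,h_5), S(f_3,h_5), S(h_4,h_5), S(f_1,h_6), S(f_2,h_6), S(f_3,h_6), S(h_4,h_6), S(h_5,h_6), S(f_1,h_7), S(f_2,h_7), S(f_3,h_7), S(h_4,h_7), S(h_5,h_7), S(h_6,h_7)) all reduce to 0 modulo the current basis, so we have a Gröbner basis.
Inter-reduce: drop elements whose leading term is divisible by another's, tail-reduce, and make monic.
Reduced Gröbner basis: {a**3 - 3*a**2 + 3*c**2 - 3*a - c - 3, c**3 - a**2 + 2*c**2 + 3*c + 3, a*c - 3*c + 3, b + c + 3}.
Label its elements g_1 = a**3 - 3*a**2 + 3*c**2 - 3*a - c - 3, g_2 = c**3 - a**2 + 2*c**2 + 3*c + 3, g_3 = a*c - 3*c + 3, g_4 = b + c + 3.

Reduce p = a**2*c + 2*a*b + 2*b**2 - b*c - 3*c**2 + 2*a + 3*c - 1 modulo G:
  leading term a**2*c: subtract (a)·g_3 from a**2*c + 2*a*b + 2*b**2 - b*c - 3*c**2 + 2*a + 3*c - 1 → 2*a*b + 2*b**2 + 3*a*c - b*c - 3*c**2 - a + 3*c - 1
  leading term a*b: subtract (2*a)·g_4 from 2*a*b + 2*b**2 + 3*a*c - b*c - 3*c**2 - a + 3*c - 1 → 2*b**2 + a*c - b*c - 3*c**2 + 3*c - 1
  leading term b**2: subtract (2*b)·g_4 from 2*b**2 + a*c - b*c - 3*c**2 + 3*c - 1 → a*c - 3*b*c - 3*c**2 + b + 3*c - 1
  leading term a*c: subtract (1)·g_3 from a*c - 3*b*c - 3*c**2 + b + 3*c - 1 → -3*b*c - 3*c**2 + b - c + 3
  leading term b*c: subtract (-3*c)·g_4 from -3*b*c - 3*c**2 + b - c + 3 → b + c + 3
  leading term b: subtract (1)·g_4 from b + c + 3 → 0
  normal form = 0.
Since the normal form is 0, p ∈ I.

a**2*c + 2*a*b + 2*b**2 - b*c - 3*c**2 + 2*a + 3*c - 1 lies in I (it reduces to 0).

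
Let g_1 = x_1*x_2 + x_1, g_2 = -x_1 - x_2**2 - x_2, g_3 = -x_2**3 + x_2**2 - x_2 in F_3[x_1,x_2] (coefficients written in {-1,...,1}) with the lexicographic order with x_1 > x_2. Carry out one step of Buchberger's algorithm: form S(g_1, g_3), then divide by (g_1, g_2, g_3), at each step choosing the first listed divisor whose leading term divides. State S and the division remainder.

S(g_1, g_3) = -x_1*x_2**2 - x_1*x_2; remainder on division = 0.

lcm(LM(g_1), LM(g_3)) = x_1*x_2**3.
S = (lcm/LT(g_1))·g_1 − (lcm/LT(g_3))·g_3 = -x_1*x_2**2 - x_1*x_2.
Reduce S modulo (g_1, g_2, g_3) in that order:
  leading term x_1*x_2**2: subtract (-x_2)·g_1 from -x_1*x_2**2 - x_1*x_2 → 0
The remainder is 0, so this S-polynomial contributes no new basis element.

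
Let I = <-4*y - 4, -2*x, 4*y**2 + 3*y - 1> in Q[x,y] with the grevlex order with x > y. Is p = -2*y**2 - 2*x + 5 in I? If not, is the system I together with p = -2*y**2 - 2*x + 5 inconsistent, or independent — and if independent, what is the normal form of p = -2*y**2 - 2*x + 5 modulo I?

First compute the reduced Gröbner basis of I by Buchberger's algorithm.
f_1 = -4*y - 4, LT = y.
f_2 = -2*x, LT = x.
f_3 = 4*y**2 + 3*y - 1, LT = y**2.

The S-polynomials (S(f_1,f_2), S(f_1,f_3), S(f_2,f_3)) all reduce to 0 modulo the current basis, so we have a Gröbner basis.
Inter-reduce: drop elements whose leading term is divisible by another's, tail-reduce, and make monic.
Reduced Gröbner basis: {x, y + 1}.
Label its elements g_1 = x, g_2 = y + 1.

Reduce p = -2*y**2 - 2*x + 5 modulo G:
  leading term y**2: subtract (-2*y)·g_2 from -2*y**2 - 2*x + 5 → -2*x + 2*y + 5
  leading term x: subtract (-2)·g_1 from -2*x + 2*y + 5 → 2*y + 5
  leading term y: subtract (2)·g_2 from 2*y + 5 → 3
  leading term 1: no divisor's leading term divides it; move 3 to the remainder.
  normal form = 3.
The normal form is nonzero, so p ∉ I. Since p minus its normal form lies in I, I + (p) = I + (r) where r = 3; decide whether this ideal is the whole ring.
Here r = 3 is a nonzero constant, hence a unit: 1 ∈ I + (p), the Gröbner basis of I + (p) is {1}, and the enlarged system has no common solution — adjoining p is inconsistent.

Adjoining -2*y**2 - 2*x + 5 makes the ideal the whole ring: the system is inconsistent.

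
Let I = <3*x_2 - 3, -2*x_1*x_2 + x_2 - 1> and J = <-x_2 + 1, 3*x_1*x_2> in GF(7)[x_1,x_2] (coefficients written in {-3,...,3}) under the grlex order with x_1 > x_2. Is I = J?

Since reduced Gröbner bases are canonical representatives of ideals under a given ordering, it suffices to compute and compare them.
Buchberger on the first generating set:
f_1 = 3*x_2 - 3, LT = x_2.
f_2 = -2*x_1*x_2 + x_2 - 1, LT = x_1*x_2.

S(f_1,f_2): lcm = x_1*x_2. S = -x_1 - 3*x_2 + 3.
  reduce S modulo (f_1, f_2):
  remainder -x_1 ≠ 0; add g_3 = -x_1 to the basis.

The other S-polynomials (S(f_1,g_3), S(f_2,g_3)) all reduce to 0 modulo the current basis, so we have a Gröbner basis.
Inter-reduce: drop elements whose leading term is divisible by another's, tail-reduce, and make monic.
Reduced Gröbner basis: {x_1, x_2 - 1}.

Buchberger on the second generating set:
h_1 = -x_2 + 1, LT = x_2.
h_2 = 3*x_1*x_2, LT = x_1*x_2.

S(h_1,h_2): lcm = x_1*x_2. S = -x_1.
  reduce S modulo (h_1, h_2):
  remainder -x_1 ≠ 0; add k_3 = -x_1 to the basis.

The other S-polynomials (S(h_1,k_3), S(h_2,k_3)) all reduce to 0 modulo the current basis, so we have a Gröbner basis.
Inter-reduce: drop elements whose leading term is divisible by another's, tail-reduce, and make monic.
Reduced Gröbner basis: {x_1, x_2 - 1}.

These coincide, so the ideals are equal.
The same test decides containment: I ⊆ J iff every generator of I reduces to 0 modulo a Gröbner basis of J.

Yes, the ideals are equal.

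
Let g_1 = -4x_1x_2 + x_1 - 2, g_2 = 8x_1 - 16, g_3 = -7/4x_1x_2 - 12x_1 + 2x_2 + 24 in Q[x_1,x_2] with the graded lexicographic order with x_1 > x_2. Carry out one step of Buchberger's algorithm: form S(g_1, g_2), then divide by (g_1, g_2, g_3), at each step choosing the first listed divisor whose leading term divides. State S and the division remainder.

lcm(LM(g_1), LM(g_2)) = x_1x_2.
S = (lcm/LT(g_1))·g_1 − (lcm/LT(g_2))·g_2 = -1/4x_1 + 2x_2 + 1/2.
Reduce S modulo (g_1, g_2, g_3) in that order:
  leading term x_1: subtract (-1/32)·g_2 from -1/4x_1 + 2x_2 + 1/2 → 2x_2
  leading term x_2: no divisor's leading term divides it; move 2x_2 to the remainder.
The remainder 2x_2 is nonzero, so it would be added as the next basis element.

S(g_1, g_2) = -1/4x_1 + 2x_2 + 1/2; remainder on division = 2x_2.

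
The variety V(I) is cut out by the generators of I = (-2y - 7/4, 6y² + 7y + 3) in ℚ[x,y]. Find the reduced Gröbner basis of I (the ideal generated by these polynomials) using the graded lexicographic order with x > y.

G = {1}

f_1 = -2y - 7/4, LT = y.
f_2 = 6y² + 7y + 3, LT = y².

S(f_1,f_2): lcm = y². S = -7/24y - ½.
  leading term y: subtract (7/48)·f_1 from -7/24y - ½ → -47/192
  leading term 1: no divisor's leading term divides it; move -47/192 to the remainder.
  remainder -47/192 ≠ 0; add g_3 = -47/192 to the basis.

The other S-polynomials (S(f_1,g_3), S(f_2,g_3)) all reduce to 0 modulo the current basis, so we have a Gröbner basis.
Inter-reduce: drop elements whose leading term is divisible by another's, tail-reduce, and make monic.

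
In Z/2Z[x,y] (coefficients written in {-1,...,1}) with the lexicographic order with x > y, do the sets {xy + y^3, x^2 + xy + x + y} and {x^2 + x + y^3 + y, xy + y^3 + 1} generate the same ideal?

No, the ideals differ.

Equality of ideals is decidable: compute both reduced Gröbner bases (unique for the ordering) and check whether they agree.
Buchberger on the first generating set:
f_1 = xy + y^3, LT = xy.
f_2 = x^2 + xy + x + y, LT = x^2.

S(f_1,f_2): lcm = x^2y. S = xy^3 + xy^2 + xy + y^2.
  leading term xy^3: subtract (y^2)·f_1 from xy^3 + xy^2 + xy + y^2 → xy^2 + xy + y^5 + y^2
  leading term xy^2: subtract (y)·f_1 from xy^2 + xy + y^5 + y^2 → xy + y^5 + y^4 + y^2
  leading term xy: subtract (1)·f_1 from xy + y^5 + y^4 + y^2 → y^5 + y^4 + y^3 + y^2
  leading term y^5: no divisor's leading term divides it; move y^5 to the remainder.
  leading term y^4: no divisor's leading term divides it; move y^4 to the remainder.
  leading term y^3: no divisor's leading term divides it; move y^3 to the remainder.
  leading term y^2: no divisor's leading term divides it; move y^2 to the remainder.
  remainder y^5 + y^4 + y^3 + y^2 ≠ 0; add g_3 = y^5 + y^4 + y^3 + y^2 to the basis.

S(f_1,g_3): lcm = xy^5. S = xy^4 + xy^3 + xy^2 + y^7.
  leading term xy^4: subtract (y^3)·f_1 from xy^4 + xy^3 + xy^2 + y^7 → xy^3 + xy^2 + y^7 + y^6
  leading term xy^3: subtract (y^2)·f_1 from xy^3 + xy^2 + y^7 + y^6 → xy^2 + y^7 + y^6 + y^5
  leading term xy^2: subtract (y)·f_1 from xy^2 + y^7 + y^6 + y^5 → y^7 + y^6 + y^5 + y^4
  leading term y^7: subtract (y^2)·g_3 from y^7 + y^6 + y^5 + y^4 → 0
  remainder 0.

S(f_2,g_3): leading monomials are coprime, so the S-polynomial reduces to 0 (Buchberger's first criterion).
Every S-polynomial of the final basis reduces to 0, so we have a Gröbner basis.
Inter-reduce: drop elements whose leading term is divisible by another's, tail-reduce, and make monic.
Reduced Gröbner basis: {x^2 + x + y^3 + y, xy + y^3, y^5 + y^4 + y^3 + y^2}.

Buchberger on the second generating set:
h_1 = x^2 + x + y^3 + y, LT = x^2.
h_2 = xy + y^3 + 1, LT = xy.

S(h_1,h_2): lcm = x^2y. S = xy^3 + xy + x + y^4 + y^2.
  leading term xy^3: subtract (y^2)·h_2 from xy^3 + xy + x + y^4 + y^2 → xy + x + y^5 + y^4
  leading term xy: subtract (1)·h_2 from xy + x + y^5 + y^4 → x + y^5 + y^4 + y^3 + 1
  leading term x: no divisor's leading term divides it; move x to the remainder.
  leading term y^5: no divisor's leading term divides it; move y^5 to the remainder.
  leading term y^4: no divisor's leading term divides it; move y^4 to the remainder.
  leading term y^3: no divisor's leading term divides it; move y^3 to the remainder.
  leading term 1: no divisor's leading term divides it; move 1 to the remainder.
  remainder x + y^5 + y^4 + y^3 + 1 ≠ 0; add k_3 = x + y^5 + y^4 + y^3 + 1 to the basis.

S(h_1,k_3): lcm = x^2. S = xy^5 + xy^4 + xy^3 + y^3 + y.
  leading term xy^5: subtract (y^4)·h_2 from xy^5 + xy^4 + xy^3 + y^3 + y → xy^4 + xy^3 + y^7 + y^4 + y^3 + y
  leading term xy^4: subtract (y^3)·h_2 from xy^4 + xy^3 + y^7 + y^4 + y^3 + y → xy^3 + y^7 + y^6 + y^4 + y
  leading term xy^3: subtract (y^2)·h_2 from xy^3 + y^7 + y^6 + y^4 + y → y^7 + y^6 + y^5 + y^4 + y^2 + y
  leading term y^7: no divisor's leading term divides it; move y^7 to the remainder.
  leading term y^6: no divisor's leading term divides it; move y^6 to the remainder.
  leading term y^5: no divisor's leading term divides it; move y^5 to the remainder.
  leading term y^4: no divisor's leading term divides it; move y^4 to the remainder.
  leading term y^2: no divisor's leading term divides it; move y^2 to the remainder.
  leading term y: no divisor's leading term divides it; move y to the remainder.
  remainder y^7 + y^6 + y^5 + y^4 + y^2 + y ≠ 0; add k_4 = y^7 + y^6 + y^5 + y^4 + y^2 + y to the basis.

S(h_2,k_3): lcm = xy. S = y^6 + y^5 + y^4 + y^3 + y + 1.
  leading term y^6: no divisor's leading term divides it; move y^6 to the remainder.
  leading term y^5: no divisor's leading term divides it; move y^5 to the remainder.
  leading term y^4: no divisor's leading term divides it; move y^4 to the remainder.
  leading term y^3: no divisor's leading term divides it; move y^3 to the remainder.
  leading term y: no divisor's leading term divides it; move y to the remainder.
  leading term 1: no divisor's leading term divides it; move 1 to the remainder.
  remainder y^6 + y^5 + y^4 + y^3 + y + 1 ≠ 0; add k_5 = y^6 + y^5 + y^4 + y^3 + y + 1 to the basis.

S(h_1,k_4): leading monomials are coprime, so the S-polynomial reduces to 0 (Buchberger's first criterion).
S(h_2,k_4): lcm = xy^7. S = xy^6 + xy^5 + xy^4 + xy^2 + xy + y^9 + y^6.
  leading term xy^6: subtract (y^5)·h_2 from xy^6 + xy^5 + xy^4 + xy^2 + xy + y^9 + y^6 → xy^5 + xy^4 + xy^2 + xy + y^9 + y^8 + y^6 + y^5
  leading term xy^5: subtract (y^4)·h_2 from xy^5 + xy^4 + xy^2 + xy + y^9 + y^8 + y^6 + y^5 → xy^4 + xy^2 + xy + y^9 + y^8 + y^7 + y^6 + y^5 + y^4
  leading term xy^4: subtract (y^3)·h_2 from xy^4 + xy^2 + xy + y^9 + y^8 + y^7 + y^6 + y^5 + y^4 → xy^2 + xy + y^9 + y^8 + y^7 + y^5 + y^4 + y^3
  leading term xy^2: subtract (y)·h_2 from xy^2 + xy + y^9 + y^8 + y^7 + y^5 + y^4 + y^3 → xy + y^9 + y^8 + y^7 + y^5 + y^3 + y
  leading term xy: subtract (1)·h_2 from xy + y^9 + y^8 + y^7 + y^5 + y^3 + y → y^9 + y^8 + y^7 + y^5 + y + 1
  leading term y^9: subtract (y^2)·k_4 from y^9 + y^8 + y^7 + y^5 + y + 1 → y^6 + y^5 + y^4 + y^3 + y + 1
  leading term y^6: subtract (1)·k_5 from y^6 + y^5 + y^4 + y^3 + y + 1 → 0
  remainder 0.

S(k_3,k_4): leading monomials are coprime, so the S-polynomial reduces to 0 (Buchberger's first criterion).
S(h_1,k_5): leading monomials are coprime, so the S-polynomial reduces to 0 (Buchberger's first criterion).
S(h_2,k_5): lcm = xy^6. S = xy^5 + xy^4 + xy^3 + xy + x + y^8 + y^5.
  leading term xy^5: subtract (y^4)·h_2 from xy^5 + xy^4 + xy^3 + xy + x + y^8 + y^5 → xy^4 + xy^3 + xy + x + y^8 + y^7 + y^5 + y^4
  leading term xy^4: subtract (y^3)·h_2 from xy^4 + xy^3 + xy + x + y^8 + y^7 + y^5 + y^4 → xy^3 + xy + x + y^8 + y^7 + y^6 + y^5 + y^4 + y^3
  leading term xy^3: subtract (y^2)·h_2 from xy^3 + xy + x + y^8 + y^7 + y^6 + y^5 + y^4 + y^3 → xy + x + y^8 + y^7 + y^6 + y^4 + y^3 + y^2
  leading term xy: subtract (1)·h_2 from xy + x + y^8 + y^7 + y^6 + y^4 + y^3 + y^2 → x + y^8 + y^7 + y^6 + y^4 + y^2 + 1
  leading term x: subtract (1)·k_3 from x + y^8 + y^7 + y^6 + y^4 + y^2 + 1 → y^8 + y^7 + y^6 + y^5 + y^3 + y^2
  leading term y^8: subtract (y)·k_4 from y^8 + y^7 + y^6 + y^5 + y^3 + y^2 → 0
  remainder 0.

S(k_3,k_5): leading monomials are coprime, so the S-polynomial reduces to 0 (Buchberger's first criterion).
S(k_4,k_5): lcm = y^7. S = 0.
  remainder 0.

Every S-polynomial of the final basis reduces to 0, so we have a Gröbner basis.
Inter-reduce: drop elements whose leading term is divisible by another's, tail-reduce, and make monic.
Reduced Gröbner basis: {x + y^5 + y^4 + y^3 + 1, y^6 + y^5 + y^4 + y^3 + y + 1}.

These differ, so the ideals are not equal.
The choice of monomial ordering does not affect the verdict — as long as both bases are computed under the same ordering, their equality decides ideal equality.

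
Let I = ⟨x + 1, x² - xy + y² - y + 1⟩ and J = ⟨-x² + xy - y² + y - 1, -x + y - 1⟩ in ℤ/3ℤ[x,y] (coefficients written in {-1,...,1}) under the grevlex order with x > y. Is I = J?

No, the ideals differ.

For a fixed monomial order, each ideal has a unique reduced Gröbner basis; comparing bases decides equality.
Buchberger on the first generating set:
f_1 = x + 1, LT = x.
f_2 = x² - xy + y² - y + 1, LT = x².

S(f_1,f_2): lcm = x². S = xy - y² + x + y - 1.
  leading term xy: subtract (y)·f_1 from xy - y² + x + y - 1 → -y² + x - 1
  leading term y²: no divisor's leading term divides it; move -y² to the remainder.
  leading term x: subtract (1)·f_1 from x - 1 → 1
  leading term 1: no divisor's leading term divides it; move 1 to the remainder.
  remainder -y² + 1 ≠ 0; add g_3 = -y² + 1 to the basis.

The other S-polynomials (S(f_1,g_3), S(f_2,g_3)) all reduce to 0 modulo the current basis, so we have a Gröbner basis.
Inter-reduce: drop elements whose leading term is divisible by another's, tail-reduce, and make monic.
Reduced Gröbner basis: {y² - 1, x + 1}.

Buchberger on the second generating set:
h_1 = -x² + xy - y² + y - 1, LT = x².
h_2 = -x + y - 1, LT = x.

S(h_1,h_2): lcm = x². S = y² - x - y + 1.
  leading term y²: no divisor's leading term divides it; move y² to the remainder.
  leading term x: subtract (1)·h_2 from -x - y + 1 → y - 1
  leading term y: no divisor's leading term divides it; move y to the remainder.
  leading term 1: no divisor's leading term divides it; move -1 to the remainder.
  remainder y² + y - 1 ≠ 0; add k_3 = y² + y - 1 to the basis.

The other S-polynomials (S(h_1,k_3), S(h_2,k_3)) all reduce to 0 modulo the current basis, so we have a Gröbner basis.
Inter-reduce: drop elements whose leading term is divisible by another's, tail-reduce, and make monic.
Reduced Gröbner basis: {y² + y - 1, x - y + 1}.

Since the reduced bases disagree, the two ideals are not the same.
The choice of monomial ordering does not affect the verdict — as long as both bases are computed under the same ordering, their equality decides ideal equality.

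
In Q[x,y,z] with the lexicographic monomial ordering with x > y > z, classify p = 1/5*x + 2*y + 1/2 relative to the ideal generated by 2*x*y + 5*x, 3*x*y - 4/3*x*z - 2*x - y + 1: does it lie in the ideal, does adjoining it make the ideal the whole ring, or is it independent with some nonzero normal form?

1/5*x + 2*y + 1/2 is independent of I; its normal form modulo I is 1/5*x + 2*y + 1/2.

First compute the reduced Gröbner basis of I by Buchberger's algorithm.
f_1 = 2*x*y + 5*x, LT = x*y.
f_2 = 3*x*y - 4/3*x*z - 2*x - y + 1, LT = x*y.

S(f_1,f_2): lcm = x*y. S = 4/9*x*z + 19/6*x + 1/3*y - 1/3.
  leading term x*z: no divisor's leading term divides it; move 4/9*x*z to the remainder.
  leading term x: no divisor's leading term divides it; move 19/6*x to the remainder.
  leading term y: no divisor's leading term divides it; move 1/3*y to the remainder.
  leading term 1: no divisor's leading term divides it; move -1/3 to the remainder.
  remainder 4/9*x*z + 19/6*x + 1/3*y - 1/3 ≠ 0; add h_3 = 4/9*x*z + 19/6*x + 1/3*y - 1/3 to the basis.

S(f_1,h_3): lcm = x*y*z. S = -57/8*x*y + 5/2*x*z - 3/4*y**2 + 3/4*y.
  leading term x*y: subtract (-57/16)·f_1 from -57/8*x*y + 5/2*x*z - 3/4*y**2 + 3/4*y → 5/2*x*z + 285/16*x - 3/4*y**2 + 3/4*y
  leading term x*z: subtract (45/8)·h_3 from 5/2*x*z + 285/16*x - 3/4*y**2 + 3/4*y → -3/4*y**2 - 9/8*y + 15/8
  leading term y**2: no divisor's leading term divides it; move -3/4*y**2 to the remainder.
  leading term y: no divisor's leading term divides it; move -9/8*y to the remainder.
  leading term 1: no divisor's leading term divides it; move 15/8 to the remainder.
  remainder -3/4*y**2 - 9/8*y + 15/8 ≠ 0; add h_4 = -3/4*y**2 - 9/8*y + 15/8 to the basis.

S(f_2,h_3): lcm = x*y*z. S = -57/8*x*y - 4/9*x*z**2 - 2/3*x*z - 3/4*y**2 - 1/3*y*z + 3/4*y + 1/3*z.
  leading term x*y: subtract (-57/16)·f_1 from -57/8*x*y - 4/9*x*z**2 - 2/3*x*z - 3/4*y**2 - 1/3*y*z + 3/4*y + 1/3*z → -4/9*x*z**2 - 2/3*x*z + 285/16*x - 3/4*y**2 - 1/3*y*z + 3/4*y + 1/3*z
  leading term x*z**2: subtract (-z)·h_3 from -4/9*x*z**2 - 2/3*x*z + 285/16*x - 3/4*y**2 - 1/3*y*z + 3/4*y + 1/3*z → 5/2*x*z + 285/16*x - 3/4*y**2 + 3/4*y
  leading term x*z: subtract (45/8)·h_3 from 5/2*x*z + 285/16*x - 3/4*y**2 + 3/4*y → -3/4*y**2 - 9/8*y + 15/8
  leading term y**2: subtract (1)·h_4 from -3/4*y**2 - 9/8*y + 15/8 → 0
  remainder 0.

S(f_1,h_4): lcm = x*y**2. S = x*y + 5/2*x.
  leading term x*y: subtract (1/2)·f_1 from x*y + 5/2*x → 0
  remainder 0.

S(f_2,h_4): lcm = x*y**2. S = -4/9*x*y*z - 13/6*x*y + 5/2*x - 1/3*y**2 + 1/3*y.
  leading term x*y*z: subtract (-2/9*z)·f_1 from -4/9*x*y*z - 13/6*x*y + 5/2*x - 1/3*y**2 + 1/3*y → -13/6*x*y + 10/9*x*z + 5/2*x - 1/3*y**2 + 1/3*y
  leading term x*y: subtract (-13/12)·f_1 from -13/6*x*y + 10/9*x*z + 5/2*x - 1/3*y**2 + 1/3*y → 10/9*x*z + 95/12*x - 1/3*y**2 + 1/3*y
  leading term x*z: subtract (5/2)·h_3 from 10/9*x*z + 95/12*x - 1/3*y**2 + 1/3*y → -1/3*y**2 - 1/2*y + 5/6
  leading term y**2: subtract (4/9)·h_4 from -1/3*y**2 - 1/2*y + 5/6 → 0
  remainder 0.

S(h_3,h_4): leading monomials are coprime, so the S-polynomial reduces to 0 (Buchberger's first criterion).
Every S-polynomial of the final basis reduces to 0, so we have a Gröbner basis.
Inter-reduce: drop elements whose leading term is divisible by another's, tail-reduce, and make monic.
Reduced Gröbner basis: {x*y + 5/2*x, x*z + 57/8*x + 3/4*y - 3/4, y**2 + 3/2*y - 5/2}.
Label its elements g_1 = x*y + 5/2*x, g_2 = x*z + 57/8*x + 3/4*y - 3/4, g_3 = y**2 + 3/2*y - 5/2.

Reduce p = 1/5*x + 2*y + 1/2 modulo G:
  leading term x: no divisor's leading term divides it; move 1/5*x to the remainder.
  leading term y: no divisor's leading term divides it; move 2*y to the remainder.
  leading term 1: no divisor's leading term divides it; move 1/2 to the remainder.
  normal form = 1/5*x + 2*y + 1/2.
The normal form is nonzero, so p ∉ I. Since p minus its normal form lies in I, I + (p) = I + (r) where r = 1/5*x + 2*y + 1/2; decide whether this ideal is the whole ring.
Run Buchberger on G together with r (pairs among the g_i already reduce to 0 since G is a Gröbner basis):
g_1 = x*y + 5/2*x, LT = x*y.
g_2 = x*z + 57/8*x + 3/4*y - 3/4, LT = x*z.
g_3 = y**2 + 3/2*y - 5/2, LT = y**2.
r = 1/5*x + 2*y + 1/2, LT = x.

S(g_1,g_2): lcm = x*y*z. S = -57/8*x*y + 5/2*x*z - 3/4*y**2 + 3/4*y.
  leading term x*y: subtract (-57/8)·g_1 from -57/8*x*y + 5/2*x*z - 3/4*y**2 + 3/4*y → 5/2*x*z + 285/16*x - 3/4*y**2 + 3/4*y
  leading term x*z: subtract (5/2)·g_2 from 5/2*x*z + 285/16*x - 3/4*y**2 + 3/4*y → -3/4*y**2 - 9/8*y + 15/8
  leading term y**2: subtract (-3/4)·g_3 from -3/4*y**2 - 9/8*y + 15/8 → 0
  remainder 0.

S(g_1,g_3): lcm = x*y**2. S = x*y + 5/2*x.
  leading term x*y: subtract (1)·g_1 from x*y + 5/2*x → 0
  remainder 0.

S(g_1,r): lcm = x*y. S = 5/2*x - 10*y**2 - 5/2*y.
  leading term x: subtract (25/2)·r from 5/2*x - 10*y**2 - 5/2*y → -10*y**2 - 55/2*y - 25/4
  leading term y**2: subtract (-10)·g_3 from -10*y**2 - 55/2*y - 25/4 → -25/2*y - 125/4
  leading term y: no divisor's leading term divides it; move -25/2*y to the remainder.
  leading term 1: no divisor's leading term divides it; move -125/4 to the remainder.
  remainder -25/2*y - 125/4 ≠ 0; add m_5 = -25/2*y - 125/4 to the basis.

S(g_2,g_3): leading monomials are coprime, so the S-polynomial reduces to 0 (Buchberger's first criterion).
S(g_2,r): lcm = x*z. S = 57/8*x - 10*y*z + 3/4*y - 5/2*z - 3/4.
  leading term x: subtract (285/8)·r from 57/8*x - 10*y*z + 3/4*y - 5/2*z - 3/4 → -10*y*z - 141/2*y - 5/2*z - 297/16
  leading term y*z: subtract (4/5*z)·m_5 from -10*y*z - 141/2*y - 5/2*z - 297/16 → -141/2*y + 45/2*z - 297/16
  leading term y: subtract (141/25)·m_5 from -141/2*y + 45/2*z - 297/16 → 45/2*z + 2523/16
  leading term z: no divisor's leading term divides it; move 45/2*z to the remainder.
  leading term 1: no divisor's leading term divides it; move 2523/16 to the remainder.
  remainder 45/2*z + 2523/16 ≠ 0; add m_6 = 45/2*z + 2523/16 to the basis.

S(g_3,r): leading monomials are coprime, so the S-polynomial reduces to 0 (Buchberger's first criterion).
S(g_1,m_5): lcm = x*y. S = 0.
  remainder 0.

S(g_2,m_5): leading monomials are coprime, so the S-polynomial reduces to 0 (Buchberger's first criterion).
S(g_3,m_5): lcm = y**2. S = -y - 5/2.
  leading term y: subtract (2/25)·m_5 from -y - 5/2 → 0
  remainder 0.

S(r,m_5): leading monomials are coprime, so the S-polynomial reduces to 0 (Buchberger's first criterion).
S(g_1,m_6): leading monomials are coprime, so the S-polynomial reduces to 0 (Buchberger's first criterion).
S(g_2,m_6): lcm = x*z. S = 7/60*x + 3/4*y - 3/4.
  leading term x: subtract (7/12)·r from 7/60*x + 3/4*y - 3/4 → -5/12*y - 25/24
  leading term y: subtract (1/30)·m_5 from -5/12*y - 25/24 → 0
  remainder 0.

S(g_3,m_6): leading monomials are coprime, so the S-polynomial reduces to 0 (Buchberger's first criterion).
S(r,m_6): leading monomials are coprime, so the S-polynomial reduces to 0 (Buchberger's first criterion).
S(m_5,m_6): leading monomials are coprime, so the S-polynomial reduces to 0 (Buchberger's first criterion).
Every S-polynomial of the final basis reduces to 0, so we have a Gröbner basis.
Inter-reduce: drop elements whose leading term is divisible by another's, tail-reduce, and make monic.
Reduced Gröbner basis: {x - 45/2, y + 5/2, z + 841/120}.
The reduced Gröbner basis of I + (p) is {x - 45/2, y + 5/2, z + 841/120} ≠ {1}, a proper ideal, so the enlarged system stays consistent: p is independent of I, with normal form 1/5*x + 2*y + 1/2.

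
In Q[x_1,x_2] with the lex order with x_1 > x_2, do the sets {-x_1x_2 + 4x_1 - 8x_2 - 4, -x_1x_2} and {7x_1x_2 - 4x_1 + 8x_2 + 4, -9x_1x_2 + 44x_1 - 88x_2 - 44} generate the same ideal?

Since reduced Gröbner bases are canonical representatives of ideals under a given ordering, it suffices to compute and compare them.
Buchberger on the first generating set:
f_1 = -x_1x_2 + 4x_1 - 8x_2 - 4, LT = x_1x_2.
f_2 = -x_1x_2, LT = x_1x_2.

S(f_1,f_2): lcm = x_1x_2. S = -4x_1 + 8x_2 + 4.
  leading term x_1: no divisor's leading term divides it; move -4x_1 to the remainder.
  leading term x_2: no divisor's leading term divides it; move 8x_2 to the remainder.
  leading term 1: no divisor's leading term divides it; move 4 to the remainder.
  remainder -4x_1 + 8x_2 + 4 ≠ 0; add g_3 = -4x_1 + 8x_2 + 4 to the basis.

S(f_1,g_3): lcm = x_1x_2. S = -4x_1 + 2x_2^{2} + 9x_2 + 4.
  leading term x_1: subtract (1)·g_3 from -4x_1 + 2x_2^{2} + 9x_2 + 4 → 2x_2^{2} + x_2
  leading term x_2^{2}: no divisor's leading term divides it; move 2x_2^{2} to the remainder.
  leading term x_2: no divisor's leading term divides it; move x_2 to the remainder.
  remainder 2x_2^{2} + x_2 ≠ 0; add g_4 = 2x_2^{2} + x_2 to the basis.

The other S-polynomials (S(f_2,g_3), S(f_1,g_4), S(f_2,g_4), S(g_3,g_4)) all reduce to 0 modulo the current basis, so we have a Gröbner basis.
Inter-reduce: drop elements whose leading term is divisible by another's, tail-reduce, and make monic.
Reduced Gröbner basis: {x_1 - 2x_2 - 1, x_2^{2} + \tfrac{1}{2}x_2}.

Buchberger on the second generating set:
h_1 = 7x_1x_2 - 4x_1 + 8x_2 + 4, LT = x_1x_2.
h_2 = -9x_1x_2 + 44x_1 - 88x_2 - 44, LT = x_1x_2.

S(h_1,h_2): lcm = x_1x_2. S = \tfrac{272}{63}x_1 - \tfrac{544}{63}x_2 - \tfrac{272}{63}.
  leading term x_1: no divisor's leading term divides it; move \tfrac{272}{63}x_1 to the remainder.
  leading term x_2: no divisor's leading term divides it; move -\tfrac{544}{63}x_2 to the remainder.
  leading term 1: no divisor's leading term divides it; move -\tfrac{272}{63} to the remainder.
  remainder \tfrac{272}{63}x_1 - \tfrac{544}{63}x_2 - \tfrac{272}{63} ≠ 0; add k_3 = \tfrac{272}{63}x_1 - \tfrac{544}{63}x_2 - \tfrac{272}{63} to the basis.

S(h_1,k_3): lcm = x_1x_2. S = -\tfrac{4}{7}x_1 + 2x_2^{2} + \tfrac{15}{7}x_2 + \tfrac{4}{7}.
  leading term x_1: subtract (-\tfrac{9}{68})·k_3 from -\tfrac{4}{7}x_1 + 2x_2^{2} + \tfrac{15}{7}x_2 + \tfrac{4}{7} → 2x_2^{2} + x_2
  leading term x_2^{2}: no divisor's leading term divides it; move 2x_2^{2} to the remainder.
  leading term x_2: no divisor's leading term divides it; move x_2 to the remainder.
  remainder 2x_2^{2} + x_2 ≠ 0; add k_4 = 2x_2^{2} + x_2 to the basis.

The other S-polynomials (S(h_2,k_3), S(h_1,k_4), S(h_2,k_4), S(k_3,k_4)) all reduce to 0 modulo the current basis, so we have a Gröbner basis.
Inter-reduce: drop elements whose leading term is divisible by another's, tail-reduce, and make monic.
Reduced Gröbner basis: {x_1 - 2x_2 - 1, x_2^{2} + \tfrac{1}{2}x_2}.

The two bases agree; hence the ideals are identical.
The same test decides containment: I ⊆ J iff every generator of I reduces to 0 modulo a Gröbner basis of J.

Yes, the ideals are equal.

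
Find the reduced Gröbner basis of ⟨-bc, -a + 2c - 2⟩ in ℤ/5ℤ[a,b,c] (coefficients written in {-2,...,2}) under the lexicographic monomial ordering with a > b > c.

f_1 = -bc, LT = bc.
f_2 = -a + 2c - 2, LT = a.

The S-polynomials (S(f_1,f_2)) all reduce to 0 modulo the current basis, so we have a Gröbner basis.

G = {a - 2c + 2, bc}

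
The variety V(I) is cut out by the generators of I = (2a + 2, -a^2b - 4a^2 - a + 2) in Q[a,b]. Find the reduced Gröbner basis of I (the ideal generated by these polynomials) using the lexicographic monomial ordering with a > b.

G = {a + 1, b + 1}

f_1 = 2a + 2, LT = a.
f_2 = -a^2b - 4a^2 - a + 2, LT = a^2b.

S(f_1,f_2): lcm = a^2b. S = -4a^2 + ab - a + 2.
  reduce S modulo (f_1, f_2):
  remainder -b - 1 ≠ 0; add g_3 = -b - 1 to the basis.

The other S-polynomials (S(f_1,g_3), S(f_2,g_3)) all reduce to 0 modulo the current basis, so we have a Gröbner basis.
Inter-reduce: drop elements whose leading term is divisible by another's, tail-reduce, and make monic.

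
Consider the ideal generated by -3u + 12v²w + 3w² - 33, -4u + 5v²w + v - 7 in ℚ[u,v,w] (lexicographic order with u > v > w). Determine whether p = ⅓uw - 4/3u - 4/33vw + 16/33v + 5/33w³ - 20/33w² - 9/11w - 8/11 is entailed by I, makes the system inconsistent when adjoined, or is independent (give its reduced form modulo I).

First compute the reduced Gröbner basis of I by Buchberger's algorithm.
f_1 = -3u + 12v²w + 3w² - 33, LT = u.
f_2 = -4u + 5v²w + v - 7, LT = u.

S(f_1,f_2): lcm = u. S = -11/4v²w + ¼v - w² + 37/4.
  reduce S modulo (f_1, f_2):
  remainder -11/4v²w + ¼v - w² + 37/4 ≠ 0; add h_3 = -11/4v²w + ¼v - w² + 37/4 to the basis.

The other S-polynomials (S(f_1,h_3), S(f_2,h_3)) all reduce to 0 modulo the current basis, so we have a Gröbner basis.
Inter-reduce: drop elements whose leading term is divisible by another's, tail-reduce, and make monic.
Reduced Gröbner basis: {u - 4/11v + 5/11w² - 27/11, v²w - 1/11v + 4/11w² - 37/11}.
Label its elements g_1 = u - 4/11v + 5/11w² - 27/11, g_2 = v²w - 1/11v + 4/11w² - 37/11.

Reduce p = ⅓uw - 4/3u - 4/33vw + 16/33v + 5/33w³ - 20/33w² - 9/11w - 8/11 modulo G:
  leading term uw: subtract (⅓w)·g_1 from ⅓uw - 4/3u - 4/33vw + 16/33v + 5/33w³ - 20/33w² - 9/11w - 8/11 → -4/3u + 16/33v - 20/33w² - 8/11
  leading term u: subtract (-4/3)·g_1 from -4/3u + 16/33v - 20/33w² - 8/11 → -4
  leading term 1: no divisor's leading term divides it; move -4 to the remainder.
  normal form = -4.
The normal form is nonzero, so p ∉ I. Since p minus its normal form lies in I, I + (p) = I + (r) where r = -4; decide whether this ideal is the whole ring.
Here r = -4 is a nonzero constant, hence a unit: 1 ∈ I + (p), the Gröbner basis of I + (p) is {1}, and the enlarged system has no common solution — adjoining p is inconsistent.

Ideal membership is decidable via reduction modulo a Gröbner basis.

Adjoining ⅓uw - 4/3u - 4/33vw + 16/33v + 5/33w³ - 20/33w² - 9/11w - 8/11 makes the ideal the whole ring: the system is inconsistent.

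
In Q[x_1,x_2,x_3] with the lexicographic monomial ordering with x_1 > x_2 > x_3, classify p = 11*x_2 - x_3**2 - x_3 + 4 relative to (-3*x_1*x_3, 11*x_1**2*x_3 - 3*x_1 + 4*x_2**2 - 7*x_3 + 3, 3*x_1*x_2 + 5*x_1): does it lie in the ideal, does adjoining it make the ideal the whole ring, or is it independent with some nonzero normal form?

First compute the reduced Gröbner basis of I by Buchberger's algorithm.
f_1 = -3*x_1*x_3, LT = x_1*x_3.
f_2 = 11*x_1**2*x_3 - 3*x_1 + 4*x_2**2 - 7*x_3 + 3, LT = x_1**2*x_3.
f_3 = 3*x_1*x_2 + 5*x_1, LT = x_1*x_2.

S(f_1,f_2): lcm = x_1**2*x_3. S = 3/11*x_1 - 4/11*x_2**2 + 7/11*x_3 - 3/11.
  reduce S modulo (f_1, f_2, f_3):
  remainder 3/11*x_1 - 4/11*x_2**2 + 7/11*x_3 - 3/11 ≠ 0; add h_4 = 3/11*x_1 - 4/11*x_2**2 + 7/11*x_3 - 3/11 to the basis.

S(f_2,f_3): lcm = x_1**2*x_2*x_3. S = -5/3*x_1**2*x_3 - 3/11*x_1*x_2 + 4/11*x_2**3 - 7/11*x_2*x_3 + 3/11*x_2.
  reduce S modulo (f_1, f_2, f_3, h_4):
  remainder 4/11*x_2**3 + 20/33*x_2**2 - 7/11*x_2*x_3 + 3/11*x_2 - 35/33*x_3 + 5/11 ≠ 0; add h_5 = 4/11*x_2**3 + 20/33*x_2**2 - 7/11*x_2*x_3 + 3/11*x_2 - 35/33*x_3 + 5/11 to the basis.

S(f_1,h_4): lcm = x_1*x_3. S = 4/3*x_2**2*x_3 - 7/3*x_3**2 + x_3.
  reduce S modulo (f_1, f_2, f_3, h_4, h_5):
  remainder 4/3*x_2**2*x_3 - 7/3*x_3**2 + x_3 ≠ 0; add h_6 = 4/3*x_2**2*x_3 - 7/3*x_3**2 + x_3 to the basis.

The other S-polynomials (S(f_1,f_3), S(f_2,h_4), S(f_3,h_4), S(f_1,h_5), S(f_2,h_5), S(f_3,h_5), S(h_4,h_5), S(f_1,h_6), S(f_2,h_6), S(f_3,h_6), S(h_4,h_6), S(h_5,h_6)) all reduce to 0 modulo the current basis, so we have a Gröbner basis.
Inter-reduce: drop elements whose leading term is divisible by another's, tail-reduce, and make monic.
Reduced Gröbner basis: {x_1 - 4/3*x_2**2 + 7/3*x_3 - 1, x_2**3 + 5/3*x_2**2 - 7/4*x_2*x_3 + 3/4*x_2 - 35/12*x_3 + 5/4, x_2**2*x_3 - 7/4*x_3**2 + 3/4*x_3}.
Label its elements g_1 = x_1 - 4/3*x_2**2 + 7/3*x_3 - 1, g_2 = x_2**3 + 5/3*x_2**2 - 7/4*x_2*x_3 + 3/4*x_2 - 35/12*x_3 + 5/4, g_3 = x_2**2*x_3 - 7/4*x_3**2 + 3/4*x_3.

Reduce p = 11*x_2 - x_3**2 - x_3 + 4 modulo G:
  leading term x_2: no divisor's leading term divides it; move 11*x_2 to the remainder.
  leading term x_3**2: no divisor's leading term divides it; move -x_3**2 to the remainder.
  leading term x_3: no divisor's leading term divides it; move -x_3 to the remainder.
  leading term 1: no divisor's leading term divides it; move 4 to the remainder.
  normal form = 11*x_2 - x_3**2 - x_3 + 4.
The normal form is nonzero, so p ∉ I. Since p minus its normal form lies in I, I + (p) = I + (r) where r = 11*x_2 - x_3**2 - x_3 + 4; decide whether this ideal is the whole ring.
Run Buchberger on G together with r (pairs among the g_i already reduce to 0 since G is a Gröbner basis):
g_1 = x_1 - 4/3*x_2**2 + 7/3*x_3 - 1, LT = x_1.
g_2 = x_2**3 + 5/3*x_2**2 - 7/4*x_2*x_3 + 3/4*x_2 - 35/12*x_3 + 5/4, LT = x_2**3.
g_3 = x_2**2*x_3 - 7/4*x_3**2 + 3/4*x_3, LT = x_2**2*x_3.
r = 11*x_2 - x_3**2 - x_3 + 4, LT = x_2.

S(g_2,r): lcm = x_2**3. S = 1/11*x_2**2*x_3**2 + 1/11*x_2**2*x_3 + 43/33*x_2**2 - 7/4*x_2*x_3 + 3/4*x_2 - 35/12*x_3 + 5/4.
  reduce S modulo (g_1, g_2, g_3, r):
  remainder 43/3993*x_3**4 + 86/3993*x_3**3 - 301/3993*x_3**2 - 12599/5324*x_3 + 18361/15972 ≠ 0; add m_5 = 43/3993*x_3**4 + 86/3993*x_3**3 - 301/3993*x_3**2 - 12599/5324*x_3 + 18361/15972 to the basis.

The other S-polynomials (S(g_1,g_2), S(g_1,g_3), S(g_1,r), S(g_2,g_3), S(g_3,r), S(g_1,m_5), S(g_2,m_5), S(g_3,m_5), S(r,m_5)) all reduce to 0 modulo the current basis, so we have a Gröbner basis.
Inter-reduce: drop elements whose leading term is divisible by another's, tail-reduce, and make monic.
Reduced Gröbner basis: {x_1, x_2 - 1/11*x_3**2 - 1/11*x_3 + 4/11, x_3**4 + 2*x_3**3 - 7*x_3**2 - 879/4*x_3 + 427/4}.
The reduced Gröbner basis of I + (p) is {x_1, x_2 - 1/11*x_3**2 - 1/11*x_3 + 4/11, x_3**4 + 2*x_3**3 - 7*x_3**2 - 879/4*x_3 + 427/4} ≠ {1}, a proper ideal, so the enlarged system stays consistent: p is independent of I, with normal form 11*x_2 - x_3**2 - x_3 + 4.

11*x_2 - x_3**2 - x_3 + 4 is independent of I; its normal form modulo I is 11*x_2 - x_3**2 - x_3 + 4.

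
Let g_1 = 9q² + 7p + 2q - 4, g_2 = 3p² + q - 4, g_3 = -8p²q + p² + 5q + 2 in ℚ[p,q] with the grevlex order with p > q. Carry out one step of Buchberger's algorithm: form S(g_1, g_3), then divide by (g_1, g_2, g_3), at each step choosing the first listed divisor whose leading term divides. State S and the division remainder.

S(g_1, g_3) = 7/9p³ + 25/72p²q - 4/9p² + ⅝q² + ¼q; remainder on division = -7/27pq + 623/972p + 727/972q - 89/243.

lcm(LM(g_1), LM(g_3)) = p²q².
S = (lcm/LT(g_1))·g_1 − (lcm/LT(g_3))·g_3 = 7/9p³ + 25/72p²q - 4/9p² + ⅝q² + ¼q.
Reduce S modulo (g_1, g_2, g_3) in that order:
  leading term p³: subtract (7/27p)·g_2 from 7/9p³ + 25/72p²q - 4/9p² + ⅝q² + ¼q → 25/72p²q - 4/9p² - 7/27pq + ⅝q² + 28/27p + ¼q
  leading term p²q: subtract (25/216q)·g_2 from 25/72p²q - 4/9p² - 7/27pq + ⅝q² + 28/27p + ¼q → -4/9p² - 7/27pq + 55/108q² + 28/27p + 77/108q
  leading term p²: subtract (-4/27)·g_2 from -4/9p² - 7/27pq + 55/108q² + 28/27p + 77/108q → -7/27pq + 55/108q² + 28/27p + 31/36q - 16/27
  leading term pq: no divisor's leading term divides it; move -7/27pq to the remainder.
  leading term q²: subtract (55/972)·g_1 from 55/108q² + 28/27p + 31/36q - 16/27 → 623/972p + 727/972q - 89/243
  leading term p: no divisor's leading term divides it; move 623/972p to the remainder.
  leading term q: no divisor's leading term divides it; move 727/972q to the remainder.
  leading term 1: no divisor's leading term divides it; move -89/243 to the remainder.
The remainder -7/27pq + 623/972p + 727/972q - 89/243 is nonzero, so it would be added as the next basis element.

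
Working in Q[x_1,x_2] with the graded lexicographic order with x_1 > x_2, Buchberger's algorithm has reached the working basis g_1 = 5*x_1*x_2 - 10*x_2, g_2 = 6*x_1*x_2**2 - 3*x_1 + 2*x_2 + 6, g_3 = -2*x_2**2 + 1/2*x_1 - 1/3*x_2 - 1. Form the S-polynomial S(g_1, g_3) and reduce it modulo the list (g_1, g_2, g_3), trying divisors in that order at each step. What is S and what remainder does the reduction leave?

lcm(LM(g_1), LM(g_3)) = x_1*x_2**2.
S = (lcm/LT(g_1))·g_1 − (lcm/LT(g_3))·g_3 = 1/4*x_1**2 - 1/6*x_1*x_2 - 2*x_2**2 - 1/2*x_1.
Reduce S modulo (g_1, g_2, g_3) in that order:
  leading term x_1**2: no divisor's leading term divides it; move 1/4*x_1**2 to the remainder.
  leading term x_1*x_2: subtract (-1/30)·g_1 from -1/6*x_1*x_2 - 2*x_2**2 - 1/2*x_1 → -2*x_2**2 - 1/2*x_1 - 1/3*x_2
  leading term x_2**2: subtract (1)·g_3 from -2*x_2**2 - 1/2*x_1 - 1/3*x_2 → -x_1 + 1
  leading term x_1: no divisor's leading term divides it; move -x_1 to the remainder.
  leading term 1: no divisor's leading term divides it; move 1 to the remainder.
The remainder 1/4*x_1**2 - x_1 + 1 is nonzero, so it would be added as the next basis element.

S(g_1, g_3) = 1/4*x_1**2 - 1/6*x_1*x_2 - 2*x_2**2 - 1/2*x_1; remainder on division = 1/4*x_1**2 - x_1 + 1.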